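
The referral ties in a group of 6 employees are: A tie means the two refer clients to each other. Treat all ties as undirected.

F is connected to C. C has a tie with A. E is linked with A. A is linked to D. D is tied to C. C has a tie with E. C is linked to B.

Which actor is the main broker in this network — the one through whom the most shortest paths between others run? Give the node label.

C

Unnormalized betweenness of each node: A:1/2, B:0, C:15/2, D:0, E:0, F:0.
C has the largest value, 15/2, making it the main broker — the node through which the most shortest paths run.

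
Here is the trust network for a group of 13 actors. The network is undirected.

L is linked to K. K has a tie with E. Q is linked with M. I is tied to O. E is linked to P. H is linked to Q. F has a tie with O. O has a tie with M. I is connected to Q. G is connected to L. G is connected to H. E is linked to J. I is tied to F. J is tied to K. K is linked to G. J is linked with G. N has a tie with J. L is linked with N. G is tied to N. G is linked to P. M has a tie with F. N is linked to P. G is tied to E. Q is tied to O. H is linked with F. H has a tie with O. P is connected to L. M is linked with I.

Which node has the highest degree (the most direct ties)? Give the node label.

G

Degrees — E:4, F:4, G:7, H:4, I:4, J:4, K:4, L:4, M:4, N:4, O:5, P:4, Q:4.
The maximum is 7, attained only by G.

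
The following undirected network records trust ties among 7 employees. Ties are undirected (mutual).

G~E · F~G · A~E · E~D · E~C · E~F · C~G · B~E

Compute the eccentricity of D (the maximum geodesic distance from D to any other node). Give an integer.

2

Distances from D: A:2, B:2, C:2, E:1, F:2, G:2.
The largest is 2 (to G, F, C, B, and A), so the eccentricity of D is 2.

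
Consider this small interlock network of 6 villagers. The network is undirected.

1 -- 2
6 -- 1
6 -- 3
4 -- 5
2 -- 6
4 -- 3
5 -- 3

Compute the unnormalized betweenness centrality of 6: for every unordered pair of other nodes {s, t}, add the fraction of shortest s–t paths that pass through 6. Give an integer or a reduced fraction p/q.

6

Pairs whose geodesics pass through 6 — 4–2: 1; 4–1: 1; 2–3: 1; 2–5: 1; 1–3: 1; 1–5: 1.
All other pairs contribute 0.
Summing the contributions gives betweenness(6) = 6.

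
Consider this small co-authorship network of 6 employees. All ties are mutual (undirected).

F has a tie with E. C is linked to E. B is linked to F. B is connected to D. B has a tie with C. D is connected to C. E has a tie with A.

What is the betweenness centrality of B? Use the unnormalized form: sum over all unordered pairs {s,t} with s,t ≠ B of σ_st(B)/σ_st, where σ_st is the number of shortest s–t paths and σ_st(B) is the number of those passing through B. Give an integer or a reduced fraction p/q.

3/2

Pairs whose geodesics pass through B — C–F: 1/2; D–F: 1.
All other pairs contribute 0.
Summing the contributions gives betweenness(B) = 3/2.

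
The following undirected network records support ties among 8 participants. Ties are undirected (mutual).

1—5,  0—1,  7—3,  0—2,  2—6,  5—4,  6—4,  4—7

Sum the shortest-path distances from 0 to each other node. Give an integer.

Distances from 0: 1:1, 2:1, 3:5, 4:3, 5:2, 6:2, 7:4.
Sum = 1 + 1 + 5 + 3 + 2 + 2 + 4 = 18.

18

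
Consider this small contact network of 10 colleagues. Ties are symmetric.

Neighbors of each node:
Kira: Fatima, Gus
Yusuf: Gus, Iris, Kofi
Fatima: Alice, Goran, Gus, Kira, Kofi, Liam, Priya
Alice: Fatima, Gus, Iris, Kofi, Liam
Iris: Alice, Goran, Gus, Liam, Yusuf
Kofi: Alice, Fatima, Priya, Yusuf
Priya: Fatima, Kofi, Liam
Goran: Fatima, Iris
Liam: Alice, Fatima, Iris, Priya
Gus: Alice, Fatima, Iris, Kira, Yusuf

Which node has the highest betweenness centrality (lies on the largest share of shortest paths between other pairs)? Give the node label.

Fatima

Unnormalized betweenness of each node: Alice:7/4, Fatima:31/3, Goran:1/4, Gus:43/12, Iris:25/6, Kira:0, Kofi:13/6, Liam:19/12, Priya:1/3, Yusuf:5/6.
Fatima has the largest value, 31/3, making it the main broker — the node through which the most shortest paths run.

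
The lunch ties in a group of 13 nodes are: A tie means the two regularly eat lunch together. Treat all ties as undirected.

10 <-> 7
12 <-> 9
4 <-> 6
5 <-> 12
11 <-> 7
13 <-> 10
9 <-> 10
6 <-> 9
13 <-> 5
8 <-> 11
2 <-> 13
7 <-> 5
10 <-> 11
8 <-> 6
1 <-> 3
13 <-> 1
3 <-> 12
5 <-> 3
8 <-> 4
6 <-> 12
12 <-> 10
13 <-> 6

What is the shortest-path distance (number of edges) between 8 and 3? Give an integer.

One shortest route is 8 – 6 – 12 – 3, which uses 3 edges, and at distance 2 from 8 we only reach {7, 9, 10, 12, 13}, which does not include 3. So d(8,3) = 3.

3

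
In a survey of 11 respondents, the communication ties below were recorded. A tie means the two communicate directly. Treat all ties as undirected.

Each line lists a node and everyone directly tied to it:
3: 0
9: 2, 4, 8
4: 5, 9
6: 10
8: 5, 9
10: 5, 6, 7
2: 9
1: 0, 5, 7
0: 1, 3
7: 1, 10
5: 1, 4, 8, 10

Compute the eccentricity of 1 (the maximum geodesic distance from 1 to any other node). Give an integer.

4

Distances from 1: 0:1, 2:4, 3:2, 4:2, 5:1, 6:3, 7:1, 8:2, 9:3, 10:2.
The largest is 4 (to 2), so the eccentricity of 1 is 4.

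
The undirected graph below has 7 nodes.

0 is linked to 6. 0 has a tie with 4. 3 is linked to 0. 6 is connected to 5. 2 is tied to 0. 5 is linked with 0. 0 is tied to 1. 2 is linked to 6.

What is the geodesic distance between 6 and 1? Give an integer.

2

One shortest route is 6 – 0 – 1, which uses 2 edges, and 6 and 1 are not directly tied, so nothing shorter exists. So d(6,1) = 2.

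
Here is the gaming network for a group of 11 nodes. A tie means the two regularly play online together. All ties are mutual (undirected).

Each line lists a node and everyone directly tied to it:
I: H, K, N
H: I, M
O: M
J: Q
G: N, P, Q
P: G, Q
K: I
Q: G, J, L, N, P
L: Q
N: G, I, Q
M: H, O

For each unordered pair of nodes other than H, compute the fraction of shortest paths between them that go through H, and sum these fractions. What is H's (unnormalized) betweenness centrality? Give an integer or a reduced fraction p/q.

Pairs whose geodesics pass through H — O–J: 1; O–K: 1; O–N: 1; O–Q: 1; O–P: 2/2; O–I: 1; O–L: 1; O–G: 1; J–M: 1; M–K: 1; M–N: 1; M–Q: 1; M–P: 2/2; M–I: 1 … (+2 more pairs).
All other pairs contribute 0.
Summing the contributions gives betweenness(H) = 16.

16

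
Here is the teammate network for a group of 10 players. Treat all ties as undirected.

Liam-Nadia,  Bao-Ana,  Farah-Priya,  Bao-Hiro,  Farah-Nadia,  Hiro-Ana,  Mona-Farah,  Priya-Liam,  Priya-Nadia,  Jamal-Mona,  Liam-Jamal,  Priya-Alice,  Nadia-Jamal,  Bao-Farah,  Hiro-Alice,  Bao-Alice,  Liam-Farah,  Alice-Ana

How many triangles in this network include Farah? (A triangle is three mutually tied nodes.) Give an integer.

3

Farah's neighbors: Bao, Liam, Mona, Nadia, and Priya.
Neighbor pairs that are themselves tied: Farah–Liam–Nadia; Farah–Liam–Priya; Farah–Nadia–Priya. Each forms one triangle with Farah, for 3 in total.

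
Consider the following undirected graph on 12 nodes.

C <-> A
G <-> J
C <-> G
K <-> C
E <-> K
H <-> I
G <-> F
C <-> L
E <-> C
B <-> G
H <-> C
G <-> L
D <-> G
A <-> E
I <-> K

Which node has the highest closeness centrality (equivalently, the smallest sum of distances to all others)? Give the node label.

C

Farness (sum of distances to all others) for each node — A:25, B:27, C:16, D:27, E:23, F:27, G:17, H:24, I:31, J:27, K:23, L:21.
The smallest farness is 16, for C, so C has the highest closeness.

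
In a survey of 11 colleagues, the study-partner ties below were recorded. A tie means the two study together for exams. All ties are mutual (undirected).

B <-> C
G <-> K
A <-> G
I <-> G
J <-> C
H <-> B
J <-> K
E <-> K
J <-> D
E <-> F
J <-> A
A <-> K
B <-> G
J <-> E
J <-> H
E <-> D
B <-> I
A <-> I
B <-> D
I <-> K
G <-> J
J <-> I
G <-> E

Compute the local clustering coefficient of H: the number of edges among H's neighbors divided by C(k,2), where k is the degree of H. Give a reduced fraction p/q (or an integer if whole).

H's neighbors: B and J (k = 2).
Possible neighbor pairs: C(2,2) = 1. Edges among them: none → e = 0.
Clustering(H) = 0/1.

0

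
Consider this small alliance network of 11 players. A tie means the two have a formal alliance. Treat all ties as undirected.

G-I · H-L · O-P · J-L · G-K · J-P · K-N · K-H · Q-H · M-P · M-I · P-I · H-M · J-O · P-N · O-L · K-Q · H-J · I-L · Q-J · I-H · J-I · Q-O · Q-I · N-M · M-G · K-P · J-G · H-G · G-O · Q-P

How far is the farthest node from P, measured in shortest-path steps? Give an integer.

2

Distances from P: G:2, H:2, I:1, J:1, K:1, L:2, M:1, N:1, O:1, Q:1.
The largest is 2 (to G, L, and H), so the eccentricity of P is 2.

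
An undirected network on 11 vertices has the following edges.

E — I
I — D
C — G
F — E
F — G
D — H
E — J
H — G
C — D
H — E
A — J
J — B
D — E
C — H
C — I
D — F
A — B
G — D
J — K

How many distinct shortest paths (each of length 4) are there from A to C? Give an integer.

3

The shortest distance is 4. The length-4 paths are: A–J–E–D–C; A–J–E–I–C; A–J–E–H–C.
That gives 3 distinct shortest paths.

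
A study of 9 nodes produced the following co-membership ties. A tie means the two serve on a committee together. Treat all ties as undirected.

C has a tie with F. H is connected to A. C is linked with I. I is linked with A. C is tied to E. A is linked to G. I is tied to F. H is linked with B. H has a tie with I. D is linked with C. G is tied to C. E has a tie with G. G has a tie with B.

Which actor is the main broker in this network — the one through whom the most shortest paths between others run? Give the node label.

Unnormalized betweenness of each node: A:4/3, B:5/6, C:34/3, D:0, E:0, F:0, G:20/3, H:2, I:35/6.
C has the largest value, 34/3, making it the main broker — the node through which the most shortest paths run.

C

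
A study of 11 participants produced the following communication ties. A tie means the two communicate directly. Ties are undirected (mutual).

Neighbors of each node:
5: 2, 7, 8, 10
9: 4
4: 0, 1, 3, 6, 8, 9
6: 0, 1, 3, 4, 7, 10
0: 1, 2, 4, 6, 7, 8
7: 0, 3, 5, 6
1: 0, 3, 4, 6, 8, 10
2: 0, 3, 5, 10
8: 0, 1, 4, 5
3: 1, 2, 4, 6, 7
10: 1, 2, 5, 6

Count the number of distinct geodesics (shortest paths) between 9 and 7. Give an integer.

3

The shortest distance is 3. The length-3 paths are: 9–4–6–7; 9–4–3–7; 9–4–0–7.
That gives 3 distinct shortest paths.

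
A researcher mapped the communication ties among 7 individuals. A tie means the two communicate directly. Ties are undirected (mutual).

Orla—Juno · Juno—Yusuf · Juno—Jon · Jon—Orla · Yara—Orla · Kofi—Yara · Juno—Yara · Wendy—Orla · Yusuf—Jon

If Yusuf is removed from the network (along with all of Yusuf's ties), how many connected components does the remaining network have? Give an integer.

1

Yusuf's neighbors (Jon and Juno) remain reachable from one another through other ties, so the rest of the network stays in one piece.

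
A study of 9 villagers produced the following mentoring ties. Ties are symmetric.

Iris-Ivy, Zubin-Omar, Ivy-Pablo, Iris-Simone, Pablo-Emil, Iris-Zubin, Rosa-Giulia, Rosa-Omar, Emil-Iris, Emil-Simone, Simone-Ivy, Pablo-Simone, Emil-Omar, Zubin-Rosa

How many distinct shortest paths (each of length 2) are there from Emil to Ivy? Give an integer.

3

The shortest distance is 2. The length-2 paths are: Emil–Pablo–Ivy; Emil–Simone–Ivy; Emil–Iris–Ivy.
That gives 3 distinct shortest paths.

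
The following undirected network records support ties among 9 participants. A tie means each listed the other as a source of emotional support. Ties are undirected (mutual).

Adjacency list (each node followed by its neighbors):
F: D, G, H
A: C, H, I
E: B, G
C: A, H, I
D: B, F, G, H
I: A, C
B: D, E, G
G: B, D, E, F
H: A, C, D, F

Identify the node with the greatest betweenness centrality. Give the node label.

H

Unnormalized betweenness of each node: A:3, B:11/6, C:3, D:55/6, E:0, F:10/3, G:14/3, H:15, I:0.
H has the largest value, 15, making it the main broker — the node through which the most shortest paths run.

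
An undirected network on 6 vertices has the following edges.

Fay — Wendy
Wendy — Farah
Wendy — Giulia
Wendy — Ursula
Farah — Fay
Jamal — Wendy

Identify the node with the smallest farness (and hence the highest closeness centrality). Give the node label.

Farness (sum of distances to all others) for each node — Farah:8, Fay:8, Giulia:9, Jamal:9, Ursula:9, Wendy:5.
The smallest farness is 5, for Wendy, so Wendy has the highest closeness.

Wendy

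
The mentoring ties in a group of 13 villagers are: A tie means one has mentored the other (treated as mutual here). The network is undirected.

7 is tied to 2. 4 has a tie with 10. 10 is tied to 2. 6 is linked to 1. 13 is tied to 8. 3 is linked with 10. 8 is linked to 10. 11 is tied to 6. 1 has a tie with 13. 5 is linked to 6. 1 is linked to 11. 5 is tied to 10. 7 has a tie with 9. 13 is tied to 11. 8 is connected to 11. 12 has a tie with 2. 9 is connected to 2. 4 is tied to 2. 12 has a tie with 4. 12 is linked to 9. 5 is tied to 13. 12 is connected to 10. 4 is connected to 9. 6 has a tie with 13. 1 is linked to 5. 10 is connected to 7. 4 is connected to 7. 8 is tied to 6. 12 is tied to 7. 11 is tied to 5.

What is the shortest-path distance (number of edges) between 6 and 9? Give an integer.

4

One shortest route is 6 – 8 – 10 – 12 – 9, which uses 4 edges, and at distance 3 from 6 we only reach {2, 3, 4, 7, 12}, which does not include 9. So d(6,9) = 4.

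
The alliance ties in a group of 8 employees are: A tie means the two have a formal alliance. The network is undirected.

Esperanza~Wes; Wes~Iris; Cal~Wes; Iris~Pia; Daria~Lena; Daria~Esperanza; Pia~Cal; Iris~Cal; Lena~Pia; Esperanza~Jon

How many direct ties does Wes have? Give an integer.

3

Wes is directly tied to Cal, Esperanza, and Iris. That is 3 neighbors, so the degree of Wes is 3.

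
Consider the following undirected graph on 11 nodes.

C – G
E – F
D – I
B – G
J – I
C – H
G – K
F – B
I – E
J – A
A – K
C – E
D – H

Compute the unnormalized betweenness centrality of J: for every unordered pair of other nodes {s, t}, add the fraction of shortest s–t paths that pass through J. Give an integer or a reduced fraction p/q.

Pairs whose geodesics pass through J — F–A: 1/2; E–A: 1; H–A: 1/2; D–A: 1; D–K: 1/2; I–A: 1; I–K: 1.
All other pairs contribute 0.
Summing the contributions gives betweenness(J) = 11/2.

11/2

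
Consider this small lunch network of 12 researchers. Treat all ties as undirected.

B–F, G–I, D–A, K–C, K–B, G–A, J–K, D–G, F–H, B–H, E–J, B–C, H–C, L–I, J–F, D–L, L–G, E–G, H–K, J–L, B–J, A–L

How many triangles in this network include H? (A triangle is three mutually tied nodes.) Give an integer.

4

H's neighbors: B, C, F, and K.
Neighbor pairs that are themselves tied: H–B–C; H–B–F; H–B–K; H–C–K. Each forms one triangle with H, for 4 in total.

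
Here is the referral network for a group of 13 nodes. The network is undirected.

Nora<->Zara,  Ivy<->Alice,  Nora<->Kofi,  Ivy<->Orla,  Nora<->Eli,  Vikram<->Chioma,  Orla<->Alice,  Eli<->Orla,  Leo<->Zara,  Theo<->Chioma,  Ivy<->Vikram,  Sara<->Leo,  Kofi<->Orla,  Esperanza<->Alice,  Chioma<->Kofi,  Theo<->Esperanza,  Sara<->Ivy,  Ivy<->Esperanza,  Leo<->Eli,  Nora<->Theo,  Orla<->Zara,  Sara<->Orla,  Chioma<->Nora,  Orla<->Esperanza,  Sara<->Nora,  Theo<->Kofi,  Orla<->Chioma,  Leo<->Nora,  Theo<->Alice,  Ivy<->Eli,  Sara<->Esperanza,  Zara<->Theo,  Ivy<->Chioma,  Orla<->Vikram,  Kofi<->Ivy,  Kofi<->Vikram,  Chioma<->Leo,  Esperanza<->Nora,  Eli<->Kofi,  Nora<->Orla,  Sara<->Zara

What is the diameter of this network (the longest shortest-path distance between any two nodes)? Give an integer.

3

Eccentricity of each node (its greatest distance to any other): Alice:3, Chioma:2, Eli:2, Esperanza:2, Ivy:2, Kofi:2, Leo:3, Nora:2, Orla:2, Sara:2, Theo:2, Vikram:2, Zara:2.
The maximum eccentricity is 3, realized for instance by the pair Leo–Alice via Leo – Sara – Esperanza – Alice. So the diameter is 3.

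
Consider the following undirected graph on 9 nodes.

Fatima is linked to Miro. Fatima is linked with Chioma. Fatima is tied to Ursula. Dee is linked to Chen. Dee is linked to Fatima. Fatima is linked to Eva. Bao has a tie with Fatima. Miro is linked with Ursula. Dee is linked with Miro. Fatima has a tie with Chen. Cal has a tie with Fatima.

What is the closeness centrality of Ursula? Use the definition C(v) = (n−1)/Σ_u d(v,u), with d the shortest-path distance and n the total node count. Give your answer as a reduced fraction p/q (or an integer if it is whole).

Distances from Ursula: Bao:2, Cal:2, Chen:2, Chioma:2, Dee:2, Eva:2, Fatima:1, Miro:1. Sum = 14.
n = 9, so closeness = 8/14 = 4/7.

4/7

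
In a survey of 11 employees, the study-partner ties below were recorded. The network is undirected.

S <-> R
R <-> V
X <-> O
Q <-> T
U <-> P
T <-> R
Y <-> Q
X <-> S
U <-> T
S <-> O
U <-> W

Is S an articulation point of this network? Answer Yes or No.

Yes

Removing S leaves {O and X} with no path to {P, Q, R, T, U, V, W, and Y}, so the network splits into 2 components. S is a cut vertex.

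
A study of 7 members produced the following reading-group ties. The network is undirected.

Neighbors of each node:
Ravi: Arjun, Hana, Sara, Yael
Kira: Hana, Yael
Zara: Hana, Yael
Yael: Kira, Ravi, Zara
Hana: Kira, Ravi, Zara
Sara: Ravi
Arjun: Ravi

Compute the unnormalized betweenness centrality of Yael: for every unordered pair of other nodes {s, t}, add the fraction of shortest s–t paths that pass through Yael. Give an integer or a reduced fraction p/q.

Pairs whose geodesics pass through Yael — Zara–Kira: 1/2; Zara–Arjun: 1/2; Zara–Ravi: 1/2; Zara–Sara: 1/2; Kira–Arjun: 1/2; Kira–Ravi: 1/2; Kira–Sara: 1/2.
All other pairs contribute 0.
Summing the contributions gives betweenness(Yael) = 7/2.

7/2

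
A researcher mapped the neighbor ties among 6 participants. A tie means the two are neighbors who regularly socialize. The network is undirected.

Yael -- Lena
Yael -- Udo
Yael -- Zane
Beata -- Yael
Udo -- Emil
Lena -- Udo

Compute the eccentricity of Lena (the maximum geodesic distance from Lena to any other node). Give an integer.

2

Distances from Lena: Beata:2, Emil:2, Udo:1, Yael:1, Zane:2.
The largest is 2 (to Emil, Zane, and Beata), so the eccentricity of Lena is 2.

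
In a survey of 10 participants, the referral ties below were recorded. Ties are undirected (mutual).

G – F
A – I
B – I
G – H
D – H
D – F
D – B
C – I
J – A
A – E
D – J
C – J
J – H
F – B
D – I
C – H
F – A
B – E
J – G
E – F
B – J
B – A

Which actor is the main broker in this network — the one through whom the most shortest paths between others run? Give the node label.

Unnormalized betweenness of each node: A:134/45, B:707/180, C:35/36, D:17/5, E:0, F:229/60, G:211/180, H:29/18, I:29/12, J:1207/180.
J has the largest value, 1207/180, making it the main broker — the node through which the most shortest paths run.

J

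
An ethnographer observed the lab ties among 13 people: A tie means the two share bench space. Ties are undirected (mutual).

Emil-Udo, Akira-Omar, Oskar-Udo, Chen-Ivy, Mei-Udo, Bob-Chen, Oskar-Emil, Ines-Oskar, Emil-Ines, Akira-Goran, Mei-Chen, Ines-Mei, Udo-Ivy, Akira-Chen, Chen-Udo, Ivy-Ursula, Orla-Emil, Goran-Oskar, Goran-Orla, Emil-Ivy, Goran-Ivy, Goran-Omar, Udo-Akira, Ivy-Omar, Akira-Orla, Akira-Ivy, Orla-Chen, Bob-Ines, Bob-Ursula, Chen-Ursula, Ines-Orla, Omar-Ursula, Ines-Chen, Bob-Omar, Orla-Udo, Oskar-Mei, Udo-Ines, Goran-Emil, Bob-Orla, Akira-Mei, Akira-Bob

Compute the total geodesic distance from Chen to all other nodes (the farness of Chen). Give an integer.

Distances from Chen: Akira:1, Bob:1, Emil:2, Goran:2, Ines:1, Ivy:1, Mei:1, Omar:2, Orla:1, Oskar:2, Udo:1, Ursula:1.
Sum = 1 + 1 + 2 + 2 + 1 + 1 + 1 + 2 + 1 + 2 + 1 + 1 = 16.

16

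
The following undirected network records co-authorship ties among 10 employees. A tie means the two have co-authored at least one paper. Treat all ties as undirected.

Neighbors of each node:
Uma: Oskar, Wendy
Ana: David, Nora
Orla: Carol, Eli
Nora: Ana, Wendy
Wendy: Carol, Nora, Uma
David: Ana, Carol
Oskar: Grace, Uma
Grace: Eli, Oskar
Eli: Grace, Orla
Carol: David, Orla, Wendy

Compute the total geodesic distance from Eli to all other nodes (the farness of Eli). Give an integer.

23

Distances from Eli: Ana:4, Carol:2, David:3, Grace:1, Nora:4, Orla:1, Oskar:2, Uma:3, Wendy:3.
Sum = 4 + 2 + 3 + 1 + 4 + 1 + 2 + 3 + 3 = 23.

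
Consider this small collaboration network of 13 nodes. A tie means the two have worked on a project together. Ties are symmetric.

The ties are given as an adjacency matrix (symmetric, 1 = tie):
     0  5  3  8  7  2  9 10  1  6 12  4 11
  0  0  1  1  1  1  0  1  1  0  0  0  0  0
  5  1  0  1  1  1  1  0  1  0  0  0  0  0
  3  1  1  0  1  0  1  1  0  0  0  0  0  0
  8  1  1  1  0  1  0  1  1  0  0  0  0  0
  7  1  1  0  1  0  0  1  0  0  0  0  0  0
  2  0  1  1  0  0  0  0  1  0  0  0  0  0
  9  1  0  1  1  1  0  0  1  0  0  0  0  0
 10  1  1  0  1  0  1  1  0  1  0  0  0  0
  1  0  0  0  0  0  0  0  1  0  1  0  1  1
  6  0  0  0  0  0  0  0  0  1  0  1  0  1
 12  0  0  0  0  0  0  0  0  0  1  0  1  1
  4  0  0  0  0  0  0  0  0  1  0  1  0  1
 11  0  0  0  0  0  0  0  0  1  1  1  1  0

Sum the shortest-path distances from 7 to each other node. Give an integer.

30

Distances from 7: 0:1, 1:3, 2:2, 3:2, 4:4, 5:1, 6:4, 8:1, 9:1, 10:2, 11:4, 12:5.
Sum = 1 + 3 + 2 + 2 + 4 + 1 + 4 + 1 + 1 + 2 + 4 + 5 = 30.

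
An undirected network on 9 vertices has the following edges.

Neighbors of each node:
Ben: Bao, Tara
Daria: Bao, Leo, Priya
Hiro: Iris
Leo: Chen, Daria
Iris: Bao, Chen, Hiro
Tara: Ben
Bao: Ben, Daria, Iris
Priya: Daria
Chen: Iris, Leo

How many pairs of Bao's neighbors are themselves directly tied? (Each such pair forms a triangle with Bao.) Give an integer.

0

Bao's neighbors are Ben, Daria, and Iris, but none of them are tied to each other, so no triangle contains Bao.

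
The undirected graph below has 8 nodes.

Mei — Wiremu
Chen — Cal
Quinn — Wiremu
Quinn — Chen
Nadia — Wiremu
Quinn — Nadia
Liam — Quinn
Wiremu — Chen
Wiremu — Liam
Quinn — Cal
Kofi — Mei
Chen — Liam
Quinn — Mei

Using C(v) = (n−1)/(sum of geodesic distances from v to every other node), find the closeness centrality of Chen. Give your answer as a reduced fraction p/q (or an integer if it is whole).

Distances from Chen: Cal:1, Kofi:3, Liam:1, Mei:2, Nadia:2, Quinn:1, Wiremu:1. Sum = 11.
n = 8, so closeness = 7/11.

7/11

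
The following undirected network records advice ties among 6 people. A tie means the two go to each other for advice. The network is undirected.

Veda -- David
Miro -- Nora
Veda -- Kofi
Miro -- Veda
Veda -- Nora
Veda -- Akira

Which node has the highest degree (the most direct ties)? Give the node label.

Veda

Degrees — Akira:1, David:1, Kofi:1, Miro:2, Nora:2, Veda:5.
The maximum is 5, attained only by Veda.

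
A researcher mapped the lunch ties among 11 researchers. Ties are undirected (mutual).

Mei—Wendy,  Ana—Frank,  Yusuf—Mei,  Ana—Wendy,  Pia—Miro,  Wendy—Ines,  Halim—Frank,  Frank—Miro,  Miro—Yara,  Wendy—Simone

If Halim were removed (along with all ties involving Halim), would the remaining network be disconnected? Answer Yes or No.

Even without Halim, every remaining node can still reach every other (the residual graph is connected), so Halim is not a cut vertex.

No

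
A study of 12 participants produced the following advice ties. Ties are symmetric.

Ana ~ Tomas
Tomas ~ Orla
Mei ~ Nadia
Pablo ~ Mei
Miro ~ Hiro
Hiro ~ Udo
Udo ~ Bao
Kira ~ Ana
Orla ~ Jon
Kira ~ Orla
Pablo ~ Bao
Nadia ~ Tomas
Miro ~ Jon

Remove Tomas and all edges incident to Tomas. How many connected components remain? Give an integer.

1

Tomas's neighbors (Ana, Nadia, and Orla) remain reachable from one another through other ties, so the rest of the network stays in one piece.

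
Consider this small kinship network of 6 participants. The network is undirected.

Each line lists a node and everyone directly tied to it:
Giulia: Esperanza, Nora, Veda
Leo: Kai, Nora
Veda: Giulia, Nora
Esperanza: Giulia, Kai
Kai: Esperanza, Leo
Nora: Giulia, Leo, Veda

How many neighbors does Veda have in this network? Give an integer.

Veda is directly tied to Giulia and Nora. That is 2 neighbors, so the degree of Veda is 2.

2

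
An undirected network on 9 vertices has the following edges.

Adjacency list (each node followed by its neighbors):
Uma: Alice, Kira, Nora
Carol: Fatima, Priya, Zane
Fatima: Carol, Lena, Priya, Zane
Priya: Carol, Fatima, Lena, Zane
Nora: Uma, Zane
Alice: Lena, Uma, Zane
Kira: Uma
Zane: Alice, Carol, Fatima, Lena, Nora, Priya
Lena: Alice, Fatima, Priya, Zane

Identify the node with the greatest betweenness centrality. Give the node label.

Unnormalized betweenness of each node: Alice:20/3, Carol:0, Fatima:1/3, Kira:0, Lena:7/3, Nora:10/3, Priya:1/3, Uma:15/2, Zane:23/2.
Zane has the largest value, 23/2, making it the main broker — the node through which the most shortest paths run.

Zane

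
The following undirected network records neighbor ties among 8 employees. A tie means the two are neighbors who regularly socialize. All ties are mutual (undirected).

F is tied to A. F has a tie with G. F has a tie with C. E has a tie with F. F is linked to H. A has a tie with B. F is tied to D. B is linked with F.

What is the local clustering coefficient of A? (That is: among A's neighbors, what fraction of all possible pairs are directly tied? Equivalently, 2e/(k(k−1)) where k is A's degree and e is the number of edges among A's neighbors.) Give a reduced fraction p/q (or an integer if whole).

A's neighbors: B and F (k = 2).
Possible neighbor pairs: C(2,2) = 1. Edges among them: B–F → e = 1.
Clustering(A) = 1/1.

1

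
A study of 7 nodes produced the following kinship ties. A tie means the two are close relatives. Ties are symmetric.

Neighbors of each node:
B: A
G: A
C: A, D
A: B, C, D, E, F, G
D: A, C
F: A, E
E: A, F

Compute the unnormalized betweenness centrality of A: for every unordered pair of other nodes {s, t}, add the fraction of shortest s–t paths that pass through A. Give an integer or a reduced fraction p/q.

Pairs whose geodesics pass through A — F–G: 1; F–C: 1; F–B: 1; F–D: 1; G–E: 1; G–C: 1; G–B: 1; G–D: 1; E–C: 1; E–B: 1; E–D: 1; C–B: 1; B–D: 1.
All other pairs contribute 0.
Summing the contributions gives betweenness(A) = 13.

13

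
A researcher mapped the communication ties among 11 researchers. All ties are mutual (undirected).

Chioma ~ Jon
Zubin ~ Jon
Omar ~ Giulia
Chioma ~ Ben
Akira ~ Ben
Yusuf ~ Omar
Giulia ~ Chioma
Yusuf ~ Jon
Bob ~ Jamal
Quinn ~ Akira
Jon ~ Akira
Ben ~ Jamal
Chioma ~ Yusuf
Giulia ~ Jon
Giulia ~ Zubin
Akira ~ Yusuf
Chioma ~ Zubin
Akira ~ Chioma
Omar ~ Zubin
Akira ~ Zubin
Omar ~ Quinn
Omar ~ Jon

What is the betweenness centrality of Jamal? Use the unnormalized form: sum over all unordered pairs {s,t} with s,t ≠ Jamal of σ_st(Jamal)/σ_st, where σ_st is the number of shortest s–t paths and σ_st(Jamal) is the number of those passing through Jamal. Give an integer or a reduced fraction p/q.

9

Pairs whose geodesics pass through Jamal — Ben–Bob: 1; Bob–Giulia: 1; Bob–Quinn: 1; Bob–Omar: 8/8; Bob–Jon: 2/2; Bob–Chioma: 1; Bob–Zubin: 2/2; Bob–Akira: 1; Bob–Yusuf: 2/2.
All other pairs contribute 0.
Summing the contributions gives betweenness(Jamal) = 9.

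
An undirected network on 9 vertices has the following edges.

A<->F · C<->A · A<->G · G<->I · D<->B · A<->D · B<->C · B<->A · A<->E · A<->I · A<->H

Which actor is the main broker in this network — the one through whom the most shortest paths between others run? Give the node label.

Unnormalized betweenness of each node: A:49/2, B:1/2, C:0, D:0, E:0, F:0, G:0, H:0, I:0.
A has the largest value, 49/2, making it the main broker — the node through which the most shortest paths run.

A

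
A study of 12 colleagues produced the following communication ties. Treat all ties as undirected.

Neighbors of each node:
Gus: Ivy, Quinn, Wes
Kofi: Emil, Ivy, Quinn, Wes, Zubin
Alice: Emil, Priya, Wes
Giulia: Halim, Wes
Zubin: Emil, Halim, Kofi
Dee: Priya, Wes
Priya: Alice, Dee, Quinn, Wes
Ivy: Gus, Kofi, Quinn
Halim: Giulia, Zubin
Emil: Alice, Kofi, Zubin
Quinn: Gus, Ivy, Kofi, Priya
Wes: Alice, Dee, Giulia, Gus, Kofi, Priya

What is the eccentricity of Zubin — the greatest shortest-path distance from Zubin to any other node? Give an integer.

3

Distances from Zubin: Alice:2, Dee:3, Emil:1, Giulia:2, Gus:3, Halim:1, Ivy:2, Kofi:1, Priya:3, Quinn:2, Wes:2.
The largest is 3 (to Dee, Gus, and Priya), so the eccentricity of Zubin is 3.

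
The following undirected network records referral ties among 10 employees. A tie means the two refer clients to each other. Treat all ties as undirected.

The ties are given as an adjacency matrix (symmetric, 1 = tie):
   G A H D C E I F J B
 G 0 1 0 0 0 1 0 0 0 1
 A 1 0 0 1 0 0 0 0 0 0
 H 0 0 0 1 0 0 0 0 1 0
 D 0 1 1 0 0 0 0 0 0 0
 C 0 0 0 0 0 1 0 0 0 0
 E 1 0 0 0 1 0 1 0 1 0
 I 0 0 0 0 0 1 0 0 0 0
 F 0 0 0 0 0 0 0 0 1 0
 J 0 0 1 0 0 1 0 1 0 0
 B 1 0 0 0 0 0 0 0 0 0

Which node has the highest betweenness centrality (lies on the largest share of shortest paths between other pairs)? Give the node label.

E

Unnormalized betweenness of each node: A:9/2, B:0, C:0, D:3, E:21, F:0, G:27/2, H:9/2, I:0, J:27/2.
E has the largest value, 21, making it the main broker — the node through which the most shortest paths run.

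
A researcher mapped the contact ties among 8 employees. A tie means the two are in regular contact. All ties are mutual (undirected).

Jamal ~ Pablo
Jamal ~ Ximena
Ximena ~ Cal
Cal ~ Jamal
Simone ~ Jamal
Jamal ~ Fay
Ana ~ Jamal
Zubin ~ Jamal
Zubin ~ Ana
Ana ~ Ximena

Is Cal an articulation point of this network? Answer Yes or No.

No

Even without Cal, every remaining node can still reach every other (the residual graph is connected), so Cal is not a cut vertex.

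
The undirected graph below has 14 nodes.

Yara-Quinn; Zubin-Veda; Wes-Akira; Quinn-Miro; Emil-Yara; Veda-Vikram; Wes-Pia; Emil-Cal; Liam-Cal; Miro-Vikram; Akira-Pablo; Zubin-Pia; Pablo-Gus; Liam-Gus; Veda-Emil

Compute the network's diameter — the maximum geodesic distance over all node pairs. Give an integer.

7

Eccentricity of each node (its greatest distance to any other): Akira:7, Cal:5, Emil:5, Gus:6, Liam:5, Miro:7, Pablo:7, Pia:5, Quinn:7, Veda:5, Vikram:6, Wes:6, Yara:6, Zubin:5.
The maximum eccentricity is 7, realized for instance by the pair Miro–Pablo via Miro – Vikram – Veda – Emil – Cal – Liam – Gus – Pablo. So the diameter is 7.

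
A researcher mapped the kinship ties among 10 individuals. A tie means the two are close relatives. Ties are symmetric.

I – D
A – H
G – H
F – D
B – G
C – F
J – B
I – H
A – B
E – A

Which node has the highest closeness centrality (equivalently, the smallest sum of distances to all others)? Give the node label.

H

Farness (sum of distances to all others) for each node — A:21, B:25, C:39, D:25, E:29, F:31, G:23, H:19, I:21, J:33.
The smallest farness is 19, for H, so H has the highest closeness.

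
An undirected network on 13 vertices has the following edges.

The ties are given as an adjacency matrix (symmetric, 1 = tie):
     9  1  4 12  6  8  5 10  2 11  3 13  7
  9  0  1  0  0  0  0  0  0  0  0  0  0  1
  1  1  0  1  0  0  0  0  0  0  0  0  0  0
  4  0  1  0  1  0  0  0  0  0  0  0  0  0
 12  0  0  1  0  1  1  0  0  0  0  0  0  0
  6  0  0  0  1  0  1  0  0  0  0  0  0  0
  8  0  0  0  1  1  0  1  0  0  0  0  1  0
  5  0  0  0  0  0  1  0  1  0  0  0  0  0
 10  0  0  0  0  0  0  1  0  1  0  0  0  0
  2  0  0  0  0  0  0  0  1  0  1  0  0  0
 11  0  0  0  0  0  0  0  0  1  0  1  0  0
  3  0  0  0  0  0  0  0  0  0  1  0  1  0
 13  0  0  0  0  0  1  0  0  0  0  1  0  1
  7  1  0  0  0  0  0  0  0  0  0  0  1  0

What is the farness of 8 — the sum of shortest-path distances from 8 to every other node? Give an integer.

24

Distances from 8: 1:3, 2:3, 3:2, 4:2, 5:1, 6:1, 7:2, 9:3, 10:2, 11:3, 12:1, 13:1.
Sum = 3 + 3 + 2 + 2 + 1 + 1 + 2 + 3 + 2 + 3 + 1 + 1 = 24.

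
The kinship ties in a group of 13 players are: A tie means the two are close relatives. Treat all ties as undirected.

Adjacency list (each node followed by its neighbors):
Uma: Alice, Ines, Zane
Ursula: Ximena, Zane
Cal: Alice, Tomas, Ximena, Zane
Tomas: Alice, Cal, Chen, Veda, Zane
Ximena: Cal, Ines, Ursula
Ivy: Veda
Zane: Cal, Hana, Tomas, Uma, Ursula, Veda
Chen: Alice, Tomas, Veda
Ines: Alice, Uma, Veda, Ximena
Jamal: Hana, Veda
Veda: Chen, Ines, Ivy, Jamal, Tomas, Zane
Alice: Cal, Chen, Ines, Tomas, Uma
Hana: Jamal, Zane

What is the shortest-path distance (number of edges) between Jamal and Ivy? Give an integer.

2

One shortest route is Jamal – Veda – Ivy, which uses 2 edges, and Jamal and Ivy are not directly tied, so nothing shorter exists. So d(Jamal,Ivy) = 2.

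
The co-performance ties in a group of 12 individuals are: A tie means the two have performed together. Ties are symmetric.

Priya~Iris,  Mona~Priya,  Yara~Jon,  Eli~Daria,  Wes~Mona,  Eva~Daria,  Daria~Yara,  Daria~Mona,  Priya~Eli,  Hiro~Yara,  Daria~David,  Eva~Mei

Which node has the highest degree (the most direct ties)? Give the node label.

Daria

Degrees — Daria:5, David:1, Eli:2, Eva:2, Hiro:1, Iris:1, Jon:1, Mei:1, Mona:3, Priya:3, Wes:1, Yara:3.
The maximum is 5, attained only by Daria.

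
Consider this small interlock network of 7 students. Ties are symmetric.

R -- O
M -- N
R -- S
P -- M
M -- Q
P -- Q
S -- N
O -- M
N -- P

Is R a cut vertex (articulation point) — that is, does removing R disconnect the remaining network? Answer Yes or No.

Even without R, every remaining node can still reach every other (the residual graph is connected), so R is not a cut vertex.

No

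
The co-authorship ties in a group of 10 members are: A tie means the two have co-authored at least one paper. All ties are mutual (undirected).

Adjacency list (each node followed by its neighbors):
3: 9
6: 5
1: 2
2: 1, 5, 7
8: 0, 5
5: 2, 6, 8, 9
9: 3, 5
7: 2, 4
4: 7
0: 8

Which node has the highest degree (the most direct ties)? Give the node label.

5

Degrees — 0:1, 1:1, 2:3, 3:1, 4:1, 5:4, 6:1, 7:2, 8:2, 9:2.
The maximum is 4, attained only by 5.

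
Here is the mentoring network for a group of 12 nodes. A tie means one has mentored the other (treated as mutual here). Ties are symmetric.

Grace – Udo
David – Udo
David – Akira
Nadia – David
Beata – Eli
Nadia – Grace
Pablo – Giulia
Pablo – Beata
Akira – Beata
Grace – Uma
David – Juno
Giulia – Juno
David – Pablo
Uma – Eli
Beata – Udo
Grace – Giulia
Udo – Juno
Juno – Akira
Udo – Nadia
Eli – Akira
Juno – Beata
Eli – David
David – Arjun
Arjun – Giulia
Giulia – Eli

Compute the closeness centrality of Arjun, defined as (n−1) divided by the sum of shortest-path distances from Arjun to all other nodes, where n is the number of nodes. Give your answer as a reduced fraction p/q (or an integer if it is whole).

Distances from Arjun: Akira:2, Beata:3, David:1, Eli:2, Giulia:1, Grace:2, Juno:2, Nadia:2, Pablo:2, Udo:2, Uma:3. Sum = 22.
n = 12, so closeness = 11/22 = 1/2.

1/2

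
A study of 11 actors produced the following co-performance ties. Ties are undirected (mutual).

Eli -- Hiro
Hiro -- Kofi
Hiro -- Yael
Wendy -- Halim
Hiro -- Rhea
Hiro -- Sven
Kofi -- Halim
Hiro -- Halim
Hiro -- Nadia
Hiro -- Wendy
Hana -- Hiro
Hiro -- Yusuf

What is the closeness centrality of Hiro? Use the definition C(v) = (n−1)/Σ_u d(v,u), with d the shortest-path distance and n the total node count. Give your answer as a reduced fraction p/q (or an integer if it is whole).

Distances from Hiro: Eli:1, Halim:1, Hana:1, Kofi:1, Nadia:1, Rhea:1, Sven:1, Wendy:1, Yael:1, Yusuf:1. Sum = 10.
n = 11, so closeness = 10/10 = 1.

1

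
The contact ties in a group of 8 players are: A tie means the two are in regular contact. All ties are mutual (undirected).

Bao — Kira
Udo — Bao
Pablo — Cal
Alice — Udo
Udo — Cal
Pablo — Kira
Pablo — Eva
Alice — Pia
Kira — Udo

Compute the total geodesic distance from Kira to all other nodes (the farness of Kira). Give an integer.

Distances from Kira: Alice:2, Bao:1, Cal:2, Eva:2, Pablo:1, Pia:3, Udo:1.
Sum = 2 + 1 + 2 + 2 + 1 + 3 + 1 = 12.

12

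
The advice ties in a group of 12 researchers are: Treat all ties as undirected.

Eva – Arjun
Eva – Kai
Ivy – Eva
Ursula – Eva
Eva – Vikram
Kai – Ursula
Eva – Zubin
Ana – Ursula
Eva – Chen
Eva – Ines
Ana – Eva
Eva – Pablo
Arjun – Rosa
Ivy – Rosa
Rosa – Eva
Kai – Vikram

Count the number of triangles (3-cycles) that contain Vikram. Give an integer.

Vikram's neighbors: Eva and Kai.
Neighbor pairs that are themselves tied: Vikram–Eva–Kai. Each forms one triangle with Vikram, for 1 in total.

1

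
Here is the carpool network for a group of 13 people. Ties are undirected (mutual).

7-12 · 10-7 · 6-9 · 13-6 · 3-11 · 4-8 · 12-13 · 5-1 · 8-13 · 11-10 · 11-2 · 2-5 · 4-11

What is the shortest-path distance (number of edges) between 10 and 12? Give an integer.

One shortest route is 10 – 7 – 12, which uses 2 edges, and 10 and 12 are not directly tied, so nothing shorter exists. So d(10,12) = 2.

2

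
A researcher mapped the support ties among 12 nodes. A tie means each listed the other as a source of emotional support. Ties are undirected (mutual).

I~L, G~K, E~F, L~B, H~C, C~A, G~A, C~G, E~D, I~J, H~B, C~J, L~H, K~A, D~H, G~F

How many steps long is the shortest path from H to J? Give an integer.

One shortest route is H – C – J, which uses 2 edges, and H and J are not directly tied, so nothing shorter exists. So d(H,J) = 2.

2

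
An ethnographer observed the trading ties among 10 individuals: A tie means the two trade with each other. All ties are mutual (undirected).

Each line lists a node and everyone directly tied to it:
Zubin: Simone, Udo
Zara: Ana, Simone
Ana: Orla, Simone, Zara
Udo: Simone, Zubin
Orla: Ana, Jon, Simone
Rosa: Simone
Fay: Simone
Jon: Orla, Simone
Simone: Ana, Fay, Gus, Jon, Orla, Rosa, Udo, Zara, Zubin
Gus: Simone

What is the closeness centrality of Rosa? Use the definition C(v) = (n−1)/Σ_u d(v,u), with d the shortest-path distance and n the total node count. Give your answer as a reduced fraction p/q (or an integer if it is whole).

9/17

Distances from Rosa: Ana:2, Fay:2, Gus:2, Jon:2, Orla:2, Simone:1, Udo:2, Zara:2, Zubin:2. Sum = 17.
n = 10, so closeness = 9/17.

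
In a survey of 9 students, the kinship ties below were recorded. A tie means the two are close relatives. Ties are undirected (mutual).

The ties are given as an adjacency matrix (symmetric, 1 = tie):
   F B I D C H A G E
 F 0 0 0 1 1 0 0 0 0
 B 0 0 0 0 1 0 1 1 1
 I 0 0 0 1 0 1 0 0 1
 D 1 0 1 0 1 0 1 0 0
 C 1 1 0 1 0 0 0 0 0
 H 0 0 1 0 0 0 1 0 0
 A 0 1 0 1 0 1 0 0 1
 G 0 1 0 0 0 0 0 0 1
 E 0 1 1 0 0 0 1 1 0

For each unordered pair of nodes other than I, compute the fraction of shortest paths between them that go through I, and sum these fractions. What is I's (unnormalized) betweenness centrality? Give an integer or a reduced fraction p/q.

Pairs whose geodesics pass through I — F–H: 1/2; F–E: 1/3; D–H: 1/2; D–G: 1/4; D–E: 1/2; C–H: 1/3; H–G: 1/3; H–E: 1/2.
All other pairs contribute 0.
Summing the contributions gives betweenness(I) = 13/4.

13/4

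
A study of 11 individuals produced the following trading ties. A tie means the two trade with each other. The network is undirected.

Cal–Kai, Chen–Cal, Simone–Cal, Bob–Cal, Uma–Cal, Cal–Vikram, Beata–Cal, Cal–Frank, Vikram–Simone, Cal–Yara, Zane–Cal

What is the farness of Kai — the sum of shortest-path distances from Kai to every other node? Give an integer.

Distances from Kai: Beata:2, Bob:2, Cal:1, Chen:2, Frank:2, Simone:2, Uma:2, Vikram:2, Yara:2, Zane:2.
Sum = 2 + 2 + 1 + 2 + 2 + 2 + 2 + 2 + 2 + 2 = 19.

19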